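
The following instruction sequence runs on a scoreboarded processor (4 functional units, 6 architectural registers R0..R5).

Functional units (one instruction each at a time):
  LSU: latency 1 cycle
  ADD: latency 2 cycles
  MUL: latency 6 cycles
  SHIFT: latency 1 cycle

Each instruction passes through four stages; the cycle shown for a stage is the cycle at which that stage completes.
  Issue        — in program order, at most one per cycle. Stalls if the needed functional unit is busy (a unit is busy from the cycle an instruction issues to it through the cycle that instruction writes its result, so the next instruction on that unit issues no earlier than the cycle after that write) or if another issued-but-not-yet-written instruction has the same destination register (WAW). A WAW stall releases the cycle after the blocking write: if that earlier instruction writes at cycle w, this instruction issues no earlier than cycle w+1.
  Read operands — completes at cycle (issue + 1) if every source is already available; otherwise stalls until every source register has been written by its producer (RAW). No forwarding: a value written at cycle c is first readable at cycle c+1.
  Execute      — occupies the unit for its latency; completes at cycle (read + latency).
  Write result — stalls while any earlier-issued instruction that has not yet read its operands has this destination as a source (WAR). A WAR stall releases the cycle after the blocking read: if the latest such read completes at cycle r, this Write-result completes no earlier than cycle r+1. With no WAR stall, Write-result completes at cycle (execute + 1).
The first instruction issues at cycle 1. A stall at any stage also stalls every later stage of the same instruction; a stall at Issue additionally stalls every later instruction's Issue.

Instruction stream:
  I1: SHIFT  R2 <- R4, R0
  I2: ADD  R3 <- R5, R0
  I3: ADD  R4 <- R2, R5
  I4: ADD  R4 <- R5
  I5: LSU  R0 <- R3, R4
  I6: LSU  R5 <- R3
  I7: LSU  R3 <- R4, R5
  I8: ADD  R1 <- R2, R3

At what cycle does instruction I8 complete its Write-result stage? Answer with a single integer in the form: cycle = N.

cycle = 31

1) issue 1, read 2, done 3, write 4
2) issue 2, read 3, done 5, write 6
3) issue 7, read 8, done 10, write 11  <struct: ADD busy until I2 writes@6>
4) issue 12, read 13, done 15, write 16  <struct: ADD busy until I3 writes@11>
5) issue 13, read 17, done 18, write 19  <RAW R4: wait I4 write@16>
6) issue 20, read 21, done 22, write 23  <struct: LSU busy until I5 writes@19>
7) issue 24, read 25, done 26, write 27  <struct: LSU busy until I6 writes@23>
8) issue 25, read 28, done 30, write 31  <RAW R3: wait I7 write@27>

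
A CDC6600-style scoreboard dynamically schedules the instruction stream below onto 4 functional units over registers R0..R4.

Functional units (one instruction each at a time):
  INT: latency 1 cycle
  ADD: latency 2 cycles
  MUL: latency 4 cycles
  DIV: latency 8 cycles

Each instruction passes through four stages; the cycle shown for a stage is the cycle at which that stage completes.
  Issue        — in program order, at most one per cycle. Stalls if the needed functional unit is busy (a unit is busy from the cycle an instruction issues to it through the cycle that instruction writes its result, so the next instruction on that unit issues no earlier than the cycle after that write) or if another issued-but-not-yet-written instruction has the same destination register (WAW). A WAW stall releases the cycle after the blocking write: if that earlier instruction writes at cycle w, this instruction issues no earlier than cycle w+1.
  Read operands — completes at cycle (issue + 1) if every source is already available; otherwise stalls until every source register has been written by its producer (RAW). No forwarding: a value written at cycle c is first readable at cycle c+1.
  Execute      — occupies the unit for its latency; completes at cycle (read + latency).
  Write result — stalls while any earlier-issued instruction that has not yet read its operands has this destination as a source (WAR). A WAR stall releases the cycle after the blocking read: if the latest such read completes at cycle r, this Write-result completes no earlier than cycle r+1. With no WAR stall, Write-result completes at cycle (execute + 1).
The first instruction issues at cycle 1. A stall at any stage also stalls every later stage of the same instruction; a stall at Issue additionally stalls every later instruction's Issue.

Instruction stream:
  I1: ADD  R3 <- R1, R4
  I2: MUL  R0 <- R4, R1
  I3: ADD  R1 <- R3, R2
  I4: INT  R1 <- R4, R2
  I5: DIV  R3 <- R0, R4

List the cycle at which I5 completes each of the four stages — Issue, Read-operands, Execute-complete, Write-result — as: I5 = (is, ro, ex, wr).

I5 = (12, 13, 21, 22)

t=1  I1 issues→ADD
t=2  I1 reads | I2 issues→MUL
t=3  I2 reads
t=4  I1 exec-done
t=5  I1 writes R3
t=6  I3 issues→ADD
t=7  I2 exec-done | I3 reads
t=8  I2 writes R0
t=9  I3 exec-done
t=10  I3 writes R1
t=11  I4 issues→INT
t=12  I4 reads | I5 issues→DIV
t=13  I4 exec-done | I5 reads
t=14  I4 writes R1
t=21  I5 exec-done
t=22  I5 writes R3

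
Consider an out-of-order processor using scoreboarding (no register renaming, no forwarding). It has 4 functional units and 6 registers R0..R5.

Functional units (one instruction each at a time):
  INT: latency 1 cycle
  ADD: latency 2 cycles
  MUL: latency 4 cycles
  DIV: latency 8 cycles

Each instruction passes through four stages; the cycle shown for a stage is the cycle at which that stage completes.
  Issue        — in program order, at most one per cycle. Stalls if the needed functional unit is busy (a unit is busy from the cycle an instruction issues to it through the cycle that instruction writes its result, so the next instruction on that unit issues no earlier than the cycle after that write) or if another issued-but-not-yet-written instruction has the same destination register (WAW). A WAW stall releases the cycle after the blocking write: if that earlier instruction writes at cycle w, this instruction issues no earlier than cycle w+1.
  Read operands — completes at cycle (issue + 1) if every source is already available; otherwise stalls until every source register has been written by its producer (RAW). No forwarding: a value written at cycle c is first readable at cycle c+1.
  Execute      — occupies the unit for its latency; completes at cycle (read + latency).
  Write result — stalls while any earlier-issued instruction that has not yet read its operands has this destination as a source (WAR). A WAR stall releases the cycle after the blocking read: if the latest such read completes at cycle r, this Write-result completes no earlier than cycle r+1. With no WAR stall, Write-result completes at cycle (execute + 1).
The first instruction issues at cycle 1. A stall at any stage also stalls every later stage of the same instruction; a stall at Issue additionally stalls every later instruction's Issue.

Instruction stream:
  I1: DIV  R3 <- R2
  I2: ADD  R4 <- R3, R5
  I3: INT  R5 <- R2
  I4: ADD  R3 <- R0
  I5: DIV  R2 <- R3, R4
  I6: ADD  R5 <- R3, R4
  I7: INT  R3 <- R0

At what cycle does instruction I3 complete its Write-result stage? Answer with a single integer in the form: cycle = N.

cycle 1: I1→DIV
cycle 2: I1 RO; I2→ADD
cycle 3: I3→INT
cycle 4: I3 RO
cycle 5: I3 EX
cycle 10: I1 EX
cycle 11: I1 WR R3
cycle 12: I2 RO
cycle 13: I3 WR R5
cycle 14: I2 EX
cycle 15: I2 WR R4
cycle 16: I4→ADD
cycle 17: I4 RO; I5→DIV
cycle 19: I4 EX
cycle 20: I4 WR R3
cycle 21: I5 RO; I6→ADD
cycle 22: I6 RO; I7→INT
cycle 23: I7 RO
cycle 24: I6 EX; I7 EX
cycle 25: I6 WR R5; I7 WR R3
cycle 29: I5 EX
cycle 30: I5 WR R2

cycle = 13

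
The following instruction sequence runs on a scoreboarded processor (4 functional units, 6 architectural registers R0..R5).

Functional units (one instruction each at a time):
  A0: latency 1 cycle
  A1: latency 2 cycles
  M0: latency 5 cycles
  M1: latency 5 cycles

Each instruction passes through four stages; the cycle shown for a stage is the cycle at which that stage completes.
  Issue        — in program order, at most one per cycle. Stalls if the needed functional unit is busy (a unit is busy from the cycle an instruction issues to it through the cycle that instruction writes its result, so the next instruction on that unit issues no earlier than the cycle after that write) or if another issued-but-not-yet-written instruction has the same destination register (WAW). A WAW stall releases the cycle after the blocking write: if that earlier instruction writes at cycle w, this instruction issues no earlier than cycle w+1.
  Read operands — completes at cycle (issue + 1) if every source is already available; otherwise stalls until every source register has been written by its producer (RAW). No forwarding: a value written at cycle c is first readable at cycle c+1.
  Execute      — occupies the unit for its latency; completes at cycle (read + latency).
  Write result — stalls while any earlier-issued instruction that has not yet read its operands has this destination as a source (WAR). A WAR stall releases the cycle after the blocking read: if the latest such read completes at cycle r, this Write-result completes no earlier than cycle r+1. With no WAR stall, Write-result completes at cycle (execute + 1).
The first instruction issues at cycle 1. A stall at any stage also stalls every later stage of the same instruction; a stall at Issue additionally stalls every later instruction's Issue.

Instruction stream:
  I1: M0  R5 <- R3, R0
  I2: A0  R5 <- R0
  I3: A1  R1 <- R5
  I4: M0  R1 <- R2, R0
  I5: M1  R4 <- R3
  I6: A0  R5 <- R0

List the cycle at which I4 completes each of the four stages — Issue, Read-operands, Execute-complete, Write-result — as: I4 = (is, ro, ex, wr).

I4 = (17, 18, 23, 24)

I1  is:1  ro:2  ex:7  wr:8
I2  is:9  ro:10  ex:11  wr:12  — WAW R5: wait I1 write@8
I3  is:10  ro:13  ex:15  wr:16  — RAW R5: wait I2 write@12
I4  is:17  ro:18  ex:23  wr:24  — WAW R1: wait I3 write@16
I5  is:18  ro:19  ex:24  wr:25
I6  is:19  ro:20  ex:21  wr:22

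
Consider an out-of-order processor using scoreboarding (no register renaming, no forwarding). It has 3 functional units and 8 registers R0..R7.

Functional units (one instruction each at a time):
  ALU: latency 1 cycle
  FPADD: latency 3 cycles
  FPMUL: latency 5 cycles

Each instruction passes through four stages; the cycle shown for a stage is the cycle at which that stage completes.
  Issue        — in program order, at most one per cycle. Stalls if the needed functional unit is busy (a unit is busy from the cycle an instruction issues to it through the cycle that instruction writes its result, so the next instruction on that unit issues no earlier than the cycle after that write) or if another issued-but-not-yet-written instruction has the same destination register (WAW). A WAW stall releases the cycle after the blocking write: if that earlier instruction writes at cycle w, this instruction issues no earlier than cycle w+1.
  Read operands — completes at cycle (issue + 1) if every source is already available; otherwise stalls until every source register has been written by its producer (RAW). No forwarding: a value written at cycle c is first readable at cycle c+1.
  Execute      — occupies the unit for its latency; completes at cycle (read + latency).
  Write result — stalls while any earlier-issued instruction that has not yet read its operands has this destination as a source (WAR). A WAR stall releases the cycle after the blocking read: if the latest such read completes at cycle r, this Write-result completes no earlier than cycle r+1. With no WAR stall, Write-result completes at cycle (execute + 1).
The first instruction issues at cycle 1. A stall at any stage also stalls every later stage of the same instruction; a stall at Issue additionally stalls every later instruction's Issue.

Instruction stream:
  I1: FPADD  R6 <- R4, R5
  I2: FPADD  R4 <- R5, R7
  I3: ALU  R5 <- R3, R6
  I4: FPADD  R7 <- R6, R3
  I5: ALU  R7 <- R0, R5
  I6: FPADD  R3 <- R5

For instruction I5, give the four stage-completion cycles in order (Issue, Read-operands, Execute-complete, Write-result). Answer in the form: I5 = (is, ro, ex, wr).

t=1  issue I1 (FPADD)
t=2  I1 read-ops
t=5  I1 finished on FPADD
t=6  I1→R6
t=7  issue I2 (FPADD)
t=8  I2 read-ops · issue I3 (ALU)
t=9  I3 read-ops
t=10  I3 finished on ALU
t=11  I2 finished on FPADD · I3→R5
t=12  I2→R4
t=13  issue I4 (FPADD)
t=14  I4 read-ops
t=17  I4 finished on FPADD
t=18  I4→R7
t=19  issue I5 (ALU)
t=20  I5 read-ops · issue I6 (FPADD)
t=21  I5 finished on ALU · I6 read-ops
t=22  I5→R7
t=24  I6 finished on FPADD
t=25  I6→R3

I5 = (19, 20, 21, 22)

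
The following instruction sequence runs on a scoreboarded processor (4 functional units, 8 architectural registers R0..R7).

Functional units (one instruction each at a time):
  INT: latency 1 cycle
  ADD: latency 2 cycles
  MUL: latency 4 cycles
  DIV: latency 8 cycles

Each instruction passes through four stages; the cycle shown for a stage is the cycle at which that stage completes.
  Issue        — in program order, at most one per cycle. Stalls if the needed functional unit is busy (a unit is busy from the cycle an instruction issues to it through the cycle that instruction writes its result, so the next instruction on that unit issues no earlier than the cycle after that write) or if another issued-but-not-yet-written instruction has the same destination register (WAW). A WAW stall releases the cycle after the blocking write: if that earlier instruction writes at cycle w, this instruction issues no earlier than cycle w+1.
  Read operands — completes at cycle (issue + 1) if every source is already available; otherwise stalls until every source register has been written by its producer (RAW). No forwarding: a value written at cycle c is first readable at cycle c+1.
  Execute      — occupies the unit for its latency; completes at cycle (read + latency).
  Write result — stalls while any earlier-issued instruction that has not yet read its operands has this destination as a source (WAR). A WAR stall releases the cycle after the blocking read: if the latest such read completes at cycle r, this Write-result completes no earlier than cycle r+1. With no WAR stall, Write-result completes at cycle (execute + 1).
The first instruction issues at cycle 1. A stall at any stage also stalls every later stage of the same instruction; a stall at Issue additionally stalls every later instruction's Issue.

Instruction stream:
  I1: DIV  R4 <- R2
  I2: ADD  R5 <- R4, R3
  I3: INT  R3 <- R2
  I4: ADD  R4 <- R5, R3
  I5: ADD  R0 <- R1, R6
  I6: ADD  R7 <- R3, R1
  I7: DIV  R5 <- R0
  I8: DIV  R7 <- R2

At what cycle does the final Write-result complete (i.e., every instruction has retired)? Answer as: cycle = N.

I1 -> (1, 2, 10, 11)
I2 -> (2, 12, 14, 15)  // RAW R4: wait I1 write@11
I3 -> (3, 4, 5, 13)  // WAR R3: wait I2 read@12
I4 -> (16, 17, 19, 20)  // struct: ADD busy until I2 writes@15
I5 -> (21, 22, 24, 25)  // struct: ADD busy until I4 writes@20
I6 -> (26, 27, 29, 30)  // struct: ADD busy until I5 writes@25
I7 -> (27, 28, 36, 37)
I8 -> (38, 39, 47, 48)  // struct: DIV busy until I7 writes@37

cycle = 48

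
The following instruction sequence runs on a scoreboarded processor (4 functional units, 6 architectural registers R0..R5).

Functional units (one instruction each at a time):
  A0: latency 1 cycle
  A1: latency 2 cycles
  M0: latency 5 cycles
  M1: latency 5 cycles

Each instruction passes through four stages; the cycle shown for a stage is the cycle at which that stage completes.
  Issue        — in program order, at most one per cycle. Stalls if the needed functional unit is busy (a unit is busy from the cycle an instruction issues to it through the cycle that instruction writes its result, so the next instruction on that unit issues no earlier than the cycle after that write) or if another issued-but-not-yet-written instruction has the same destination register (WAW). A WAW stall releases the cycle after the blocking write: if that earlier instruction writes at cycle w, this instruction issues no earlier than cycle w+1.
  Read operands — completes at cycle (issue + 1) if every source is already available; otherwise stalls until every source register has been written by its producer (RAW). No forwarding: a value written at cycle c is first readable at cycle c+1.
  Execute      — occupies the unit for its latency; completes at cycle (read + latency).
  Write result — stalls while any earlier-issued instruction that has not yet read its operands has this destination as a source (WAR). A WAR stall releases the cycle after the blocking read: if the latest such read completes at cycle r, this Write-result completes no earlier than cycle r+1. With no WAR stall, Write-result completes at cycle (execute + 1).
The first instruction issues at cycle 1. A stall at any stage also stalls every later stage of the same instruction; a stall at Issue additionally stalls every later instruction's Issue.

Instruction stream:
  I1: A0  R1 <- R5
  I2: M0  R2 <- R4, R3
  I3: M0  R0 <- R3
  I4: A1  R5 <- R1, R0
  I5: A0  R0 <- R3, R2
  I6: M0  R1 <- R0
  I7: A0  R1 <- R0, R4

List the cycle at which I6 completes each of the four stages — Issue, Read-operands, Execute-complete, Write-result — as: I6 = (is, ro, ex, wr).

I6 = (19, 22, 27, 28)

cycle 1: I1 issues→A0
cycle 2: I1 reads; I2 issues→M0
cycle 3: I1 exec-done; I2 reads
cycle 4: I1 writes R1
cycle 8: I2 exec-done
cycle 9: I2 writes R2
cycle 10: I3 issues→M0
cycle 11: I3 reads; I4 issues→A1
cycle 16: I3 exec-done
cycle 17: I3 writes R0
cycle 18: I4 reads; I5 issues→A0
cycle 19: I5 reads; I6 issues→M0
cycle 20: I4 exec-done; I5 exec-done
cycle 21: I4 writes R5; I5 writes R0
cycle 22: I6 reads
cycle 27: I6 exec-done
cycle 28: I6 writes R1
cycle 29: I7 issues→A0
cycle 30: I7 reads
cycle 31: I7 exec-done
cycle 32: I7 writes R1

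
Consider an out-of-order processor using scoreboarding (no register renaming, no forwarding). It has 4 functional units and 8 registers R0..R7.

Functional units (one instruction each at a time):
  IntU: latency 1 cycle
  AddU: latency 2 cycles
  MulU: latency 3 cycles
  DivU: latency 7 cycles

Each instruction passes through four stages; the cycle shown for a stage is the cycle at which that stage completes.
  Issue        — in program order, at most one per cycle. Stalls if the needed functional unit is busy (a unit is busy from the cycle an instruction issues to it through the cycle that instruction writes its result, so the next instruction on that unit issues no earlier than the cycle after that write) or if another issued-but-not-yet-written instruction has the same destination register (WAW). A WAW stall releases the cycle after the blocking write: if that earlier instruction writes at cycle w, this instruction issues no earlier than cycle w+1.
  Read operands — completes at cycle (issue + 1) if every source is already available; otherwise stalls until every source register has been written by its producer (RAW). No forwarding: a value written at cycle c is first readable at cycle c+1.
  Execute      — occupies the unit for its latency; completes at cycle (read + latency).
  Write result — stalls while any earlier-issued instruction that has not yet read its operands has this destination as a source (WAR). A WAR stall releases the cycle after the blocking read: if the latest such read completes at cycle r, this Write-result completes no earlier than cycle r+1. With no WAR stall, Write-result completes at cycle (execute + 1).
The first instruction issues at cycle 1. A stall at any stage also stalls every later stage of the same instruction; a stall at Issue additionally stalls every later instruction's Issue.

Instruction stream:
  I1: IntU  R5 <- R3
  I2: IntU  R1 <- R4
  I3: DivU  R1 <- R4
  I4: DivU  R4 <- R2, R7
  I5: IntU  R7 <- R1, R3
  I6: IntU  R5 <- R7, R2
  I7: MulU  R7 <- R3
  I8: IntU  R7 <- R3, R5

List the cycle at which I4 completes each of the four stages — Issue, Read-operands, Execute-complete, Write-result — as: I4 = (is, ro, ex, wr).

I4 = (19, 20, 27, 28)

  I1 | 1 | 2 | 3 | 4
  I2 | 5 | 6 | 7 | 8   struct: IntU busy until I1 writes@4
  I3 | 9 | 10 | 17 | 18   WAW R1: wait I2 write@8
  I4 | 19 | 20 | 27 | 28   struct: DivU busy until I3 writes@18
  I5 | 20 | 21 | 22 | 23
  I6 | 24 | 25 | 26 | 27   struct: IntU busy until I5 writes@23
  I7 | 25 | 26 | 29 | 30
  I8 | 31 | 32 | 33 | 34   WAW R7: wait I7 write@30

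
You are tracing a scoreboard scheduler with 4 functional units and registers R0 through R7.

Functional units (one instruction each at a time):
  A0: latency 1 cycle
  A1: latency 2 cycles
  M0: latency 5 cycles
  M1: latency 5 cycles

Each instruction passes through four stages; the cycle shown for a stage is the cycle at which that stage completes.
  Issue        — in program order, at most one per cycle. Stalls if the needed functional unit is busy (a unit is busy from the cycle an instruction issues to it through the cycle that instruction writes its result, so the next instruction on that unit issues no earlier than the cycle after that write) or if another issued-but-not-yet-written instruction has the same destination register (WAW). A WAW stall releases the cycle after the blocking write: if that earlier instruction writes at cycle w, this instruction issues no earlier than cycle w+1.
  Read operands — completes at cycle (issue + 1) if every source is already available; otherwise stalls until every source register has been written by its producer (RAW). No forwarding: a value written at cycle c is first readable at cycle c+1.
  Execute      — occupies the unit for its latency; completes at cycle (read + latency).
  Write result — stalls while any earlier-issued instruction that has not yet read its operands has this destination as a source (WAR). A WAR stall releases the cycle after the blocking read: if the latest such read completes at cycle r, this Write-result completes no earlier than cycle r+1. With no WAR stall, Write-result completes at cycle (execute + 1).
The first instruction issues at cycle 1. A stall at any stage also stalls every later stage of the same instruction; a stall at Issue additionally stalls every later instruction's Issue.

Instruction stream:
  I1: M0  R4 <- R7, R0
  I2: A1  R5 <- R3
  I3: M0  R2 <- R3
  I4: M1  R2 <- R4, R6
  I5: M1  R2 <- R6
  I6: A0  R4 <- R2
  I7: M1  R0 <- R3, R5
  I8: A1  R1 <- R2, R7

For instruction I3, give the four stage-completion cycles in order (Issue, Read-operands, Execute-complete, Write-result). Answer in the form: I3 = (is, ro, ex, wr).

I3 = (9, 10, 15, 16)

[I1] 1/2/7/8
[I2] 2/3/5/6
[I3] 9/10/15/16  (struct: M0 busy until I1 writes@8)
[I4] 17/18/23/24  (WAW R2: wait I3 write@16)
[I5] 25/26/31/32  (struct: M1 busy until I4 writes@24)
[I6] 26/33/34/35  (RAW R2: wait I5 write@32)
[I7] 33/34/39/40  (struct: M1 busy until I5 writes@32)
[I8] 34/35/37/38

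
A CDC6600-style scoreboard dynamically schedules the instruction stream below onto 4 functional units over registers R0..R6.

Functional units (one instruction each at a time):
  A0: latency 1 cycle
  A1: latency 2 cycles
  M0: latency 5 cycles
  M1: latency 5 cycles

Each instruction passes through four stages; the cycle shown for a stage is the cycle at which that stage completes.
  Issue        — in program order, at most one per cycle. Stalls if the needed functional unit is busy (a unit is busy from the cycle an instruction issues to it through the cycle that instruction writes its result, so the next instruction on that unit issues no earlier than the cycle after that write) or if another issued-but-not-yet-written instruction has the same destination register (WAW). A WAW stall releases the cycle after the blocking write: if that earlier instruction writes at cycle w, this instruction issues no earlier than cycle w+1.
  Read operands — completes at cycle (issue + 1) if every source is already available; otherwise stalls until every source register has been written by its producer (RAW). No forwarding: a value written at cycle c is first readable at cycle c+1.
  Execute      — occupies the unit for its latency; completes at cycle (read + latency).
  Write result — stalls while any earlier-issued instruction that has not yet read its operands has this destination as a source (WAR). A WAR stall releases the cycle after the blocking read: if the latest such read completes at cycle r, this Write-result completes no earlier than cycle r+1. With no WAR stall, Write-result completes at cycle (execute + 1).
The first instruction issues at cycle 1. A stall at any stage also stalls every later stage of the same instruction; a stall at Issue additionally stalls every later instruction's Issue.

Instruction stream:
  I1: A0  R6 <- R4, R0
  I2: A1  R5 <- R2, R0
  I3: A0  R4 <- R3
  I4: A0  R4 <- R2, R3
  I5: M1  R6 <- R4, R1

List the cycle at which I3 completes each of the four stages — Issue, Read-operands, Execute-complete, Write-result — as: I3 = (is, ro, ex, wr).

I1  is:1  ro:2  ex:3  wr:4
I2  is:2  ro:3  ex:5  wr:6
I3  is:5  ro:6  ex:7  wr:8  — struct: A0 busy until I1 writes@4
I4  is:9  ro:10  ex:11  wr:12  — struct: A0 busy until I3 writes@8
I5  is:10  ro:13  ex:18  wr:19  — RAW R4: wait I4 write@12

I3 = (5, 6, 7, 8)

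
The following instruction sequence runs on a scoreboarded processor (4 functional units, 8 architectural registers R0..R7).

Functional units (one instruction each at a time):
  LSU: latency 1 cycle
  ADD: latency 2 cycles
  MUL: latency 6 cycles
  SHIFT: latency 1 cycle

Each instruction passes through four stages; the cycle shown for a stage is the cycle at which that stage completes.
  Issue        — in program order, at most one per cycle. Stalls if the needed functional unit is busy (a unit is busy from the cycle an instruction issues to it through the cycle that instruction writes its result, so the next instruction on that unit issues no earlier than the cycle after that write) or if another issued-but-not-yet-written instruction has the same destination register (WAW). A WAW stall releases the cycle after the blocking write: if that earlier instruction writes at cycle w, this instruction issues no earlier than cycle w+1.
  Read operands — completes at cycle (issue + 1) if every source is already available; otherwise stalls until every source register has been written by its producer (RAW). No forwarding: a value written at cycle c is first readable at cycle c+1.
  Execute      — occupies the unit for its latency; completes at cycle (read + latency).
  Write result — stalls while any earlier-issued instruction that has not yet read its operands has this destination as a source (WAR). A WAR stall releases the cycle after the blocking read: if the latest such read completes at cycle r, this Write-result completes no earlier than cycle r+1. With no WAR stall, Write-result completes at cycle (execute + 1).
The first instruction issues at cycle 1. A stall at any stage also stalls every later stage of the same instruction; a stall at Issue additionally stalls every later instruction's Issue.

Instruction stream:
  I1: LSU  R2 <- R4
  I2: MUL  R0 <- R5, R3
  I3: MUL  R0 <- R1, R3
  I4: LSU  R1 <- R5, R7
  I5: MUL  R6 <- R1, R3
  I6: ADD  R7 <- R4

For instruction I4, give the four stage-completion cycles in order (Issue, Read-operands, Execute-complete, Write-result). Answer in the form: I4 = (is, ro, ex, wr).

I4 = (12, 13, 14, 15)

[I1] 1/2/3/4
[I2] 2/3/9/10
[I3] 11/12/18/19  (struct: MUL busy until I2 writes@10)
[I4] 12/13/14/15
[I5] 20/21/27/28  (struct: MUL busy until I3 writes@19)
[I6] 21/22/24/25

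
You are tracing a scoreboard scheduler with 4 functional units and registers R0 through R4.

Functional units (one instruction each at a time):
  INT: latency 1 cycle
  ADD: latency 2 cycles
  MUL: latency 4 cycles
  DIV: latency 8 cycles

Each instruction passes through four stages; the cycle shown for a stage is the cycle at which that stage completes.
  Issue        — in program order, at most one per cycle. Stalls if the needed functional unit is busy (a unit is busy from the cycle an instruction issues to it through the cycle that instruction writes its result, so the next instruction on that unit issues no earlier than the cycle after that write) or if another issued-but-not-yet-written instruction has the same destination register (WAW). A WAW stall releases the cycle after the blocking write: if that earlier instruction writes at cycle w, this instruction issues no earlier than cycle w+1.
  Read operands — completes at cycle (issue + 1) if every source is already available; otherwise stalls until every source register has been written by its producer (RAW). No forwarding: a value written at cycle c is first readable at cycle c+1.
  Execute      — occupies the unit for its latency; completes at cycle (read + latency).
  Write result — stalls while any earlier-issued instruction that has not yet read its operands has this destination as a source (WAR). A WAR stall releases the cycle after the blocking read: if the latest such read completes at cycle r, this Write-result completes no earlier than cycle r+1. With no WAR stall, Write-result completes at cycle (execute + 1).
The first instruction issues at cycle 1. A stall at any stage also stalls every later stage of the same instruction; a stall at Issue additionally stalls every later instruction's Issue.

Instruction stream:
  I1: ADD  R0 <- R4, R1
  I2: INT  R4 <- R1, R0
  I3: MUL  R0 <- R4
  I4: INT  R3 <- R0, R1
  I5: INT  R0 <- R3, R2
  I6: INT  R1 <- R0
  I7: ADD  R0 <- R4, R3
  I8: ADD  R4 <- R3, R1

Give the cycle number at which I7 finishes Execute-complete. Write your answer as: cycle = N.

cycle = 26

I1  is:1  ro:2  ex:4  wr:5
I2  is:2  ro:6  ex:7  wr:8  — RAW R0: wait I1 write@5
I3  is:6  ro:9  ex:13  wr:14  — WAW R0: wait I1 write@5, RAW R4: wait I2 write@8
I4  is:9  ro:15  ex:16  wr:17  — struct: INT busy until I2 writes@8, RAW R0: wait I3 write@14
I5  is:18  ro:19  ex:20  wr:21  — struct: INT busy until I4 writes@17
I6  is:22  ro:23  ex:24  wr:25  — struct: INT busy until I5 writes@21
I7  is:23  ro:24  ex:26  wr:27
I8  is:28  ro:29  ex:31  wr:32  — struct: ADD busy until I7 writes@27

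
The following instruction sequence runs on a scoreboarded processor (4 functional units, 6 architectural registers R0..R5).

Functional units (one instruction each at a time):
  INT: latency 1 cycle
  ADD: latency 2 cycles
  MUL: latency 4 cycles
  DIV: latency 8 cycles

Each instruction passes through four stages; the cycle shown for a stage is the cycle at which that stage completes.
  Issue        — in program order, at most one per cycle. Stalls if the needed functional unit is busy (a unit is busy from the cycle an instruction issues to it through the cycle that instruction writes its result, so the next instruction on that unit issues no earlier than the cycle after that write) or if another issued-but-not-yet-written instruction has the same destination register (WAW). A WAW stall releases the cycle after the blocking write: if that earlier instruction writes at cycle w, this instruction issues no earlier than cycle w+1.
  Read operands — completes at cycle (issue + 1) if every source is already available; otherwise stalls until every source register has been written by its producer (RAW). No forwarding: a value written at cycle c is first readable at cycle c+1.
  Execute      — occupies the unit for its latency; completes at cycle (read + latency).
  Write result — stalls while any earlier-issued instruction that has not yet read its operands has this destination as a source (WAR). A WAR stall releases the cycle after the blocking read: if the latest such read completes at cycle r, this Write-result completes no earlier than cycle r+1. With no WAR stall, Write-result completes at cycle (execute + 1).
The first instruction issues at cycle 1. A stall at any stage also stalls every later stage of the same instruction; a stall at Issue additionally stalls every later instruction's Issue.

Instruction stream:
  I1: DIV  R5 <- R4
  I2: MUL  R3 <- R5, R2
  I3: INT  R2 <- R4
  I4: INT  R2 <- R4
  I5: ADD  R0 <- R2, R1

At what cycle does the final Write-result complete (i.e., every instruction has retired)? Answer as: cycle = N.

cycle = 21

  I1 | 1 | 2 | 10 | 11
  I2 | 2 | 12 | 16 | 17   RAW R5: wait I1 write@11
  I3 | 3 | 4 | 5 | 13   WAR R2: wait I2 read@12
  I4 | 14 | 15 | 16 | 17   struct: INT busy until I3 writes@13
  I5 | 15 | 18 | 20 | 21   RAW R2: wait I4 write@17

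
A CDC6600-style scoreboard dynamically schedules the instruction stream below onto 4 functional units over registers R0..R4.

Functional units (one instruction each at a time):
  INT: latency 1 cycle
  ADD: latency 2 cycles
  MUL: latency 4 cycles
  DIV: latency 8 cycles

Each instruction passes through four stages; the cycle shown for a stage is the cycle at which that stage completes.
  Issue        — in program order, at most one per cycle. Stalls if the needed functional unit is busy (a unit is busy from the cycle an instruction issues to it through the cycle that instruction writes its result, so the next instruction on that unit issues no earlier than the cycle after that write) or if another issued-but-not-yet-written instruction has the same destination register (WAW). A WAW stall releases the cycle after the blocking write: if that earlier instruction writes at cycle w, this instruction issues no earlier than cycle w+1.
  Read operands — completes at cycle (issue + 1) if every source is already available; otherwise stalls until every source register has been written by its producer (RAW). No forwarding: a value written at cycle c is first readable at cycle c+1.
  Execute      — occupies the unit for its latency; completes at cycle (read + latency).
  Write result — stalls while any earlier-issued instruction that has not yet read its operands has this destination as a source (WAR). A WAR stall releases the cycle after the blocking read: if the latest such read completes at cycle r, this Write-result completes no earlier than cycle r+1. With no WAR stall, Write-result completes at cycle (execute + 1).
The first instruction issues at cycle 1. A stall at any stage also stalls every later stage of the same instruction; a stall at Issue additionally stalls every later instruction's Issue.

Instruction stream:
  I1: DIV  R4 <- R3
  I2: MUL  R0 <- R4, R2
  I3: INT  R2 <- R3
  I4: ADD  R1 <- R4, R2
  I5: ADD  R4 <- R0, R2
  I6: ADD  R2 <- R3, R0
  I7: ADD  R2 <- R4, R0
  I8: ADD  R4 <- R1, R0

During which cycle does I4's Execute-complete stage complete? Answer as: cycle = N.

cycle = 16

[I1] 1/2/10/11
[I2] 2/12/16/17  (RAW R4: wait I1 write@11)
[I3] 3/4/5/13  (WAR R2: wait I2 read@12)
[I4] 4/14/16/17  (RAW R2: wait I3 write@13)
[I5] 18/19/21/22  (struct: ADD busy until I4 writes@17)
[I6] 23/24/26/27  (struct: ADD busy until I5 writes@22)
[I7] 28/29/31/32  (struct: ADD busy until I6 writes@27)
[I8] 33/34/36/37  (struct: ADD busy until I7 writes@32)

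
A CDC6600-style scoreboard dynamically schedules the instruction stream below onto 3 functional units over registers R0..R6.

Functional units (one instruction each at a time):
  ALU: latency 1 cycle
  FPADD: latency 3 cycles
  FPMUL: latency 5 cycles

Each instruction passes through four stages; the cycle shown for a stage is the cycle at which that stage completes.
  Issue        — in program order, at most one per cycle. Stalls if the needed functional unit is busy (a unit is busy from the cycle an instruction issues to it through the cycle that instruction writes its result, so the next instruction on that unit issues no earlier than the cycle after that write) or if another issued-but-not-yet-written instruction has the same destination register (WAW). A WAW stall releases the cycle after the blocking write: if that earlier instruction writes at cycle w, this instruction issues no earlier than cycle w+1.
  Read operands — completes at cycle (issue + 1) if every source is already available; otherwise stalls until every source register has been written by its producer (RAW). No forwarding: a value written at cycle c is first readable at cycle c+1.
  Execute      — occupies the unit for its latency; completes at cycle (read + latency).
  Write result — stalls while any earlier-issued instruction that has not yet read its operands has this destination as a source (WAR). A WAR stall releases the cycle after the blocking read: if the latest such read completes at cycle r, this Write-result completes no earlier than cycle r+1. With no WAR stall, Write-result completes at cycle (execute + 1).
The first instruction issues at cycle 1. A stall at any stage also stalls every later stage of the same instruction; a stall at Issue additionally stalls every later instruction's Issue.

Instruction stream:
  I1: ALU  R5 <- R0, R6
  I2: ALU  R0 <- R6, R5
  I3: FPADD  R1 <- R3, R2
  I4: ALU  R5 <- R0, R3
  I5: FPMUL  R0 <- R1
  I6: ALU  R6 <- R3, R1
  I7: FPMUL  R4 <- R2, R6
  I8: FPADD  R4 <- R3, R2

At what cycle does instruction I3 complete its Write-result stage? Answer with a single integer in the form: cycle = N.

cycle = 11

I1: IS=1 RO=2 EX=3 WR=4
I2: IS=5 RO=6 EX=7 WR=8  [struct: ALU busy until I1 writes@4]
I3: IS=6 RO=7 EX=10 WR=11
I4: IS=9 RO=10 EX=11 WR=12  [struct: ALU busy until I2 writes@8]
I5: IS=10 RO=12 EX=17 WR=18  [RAW R1: wait I3 write@11]
I6: IS=13 RO=14 EX=15 WR=16  [struct: ALU busy until I4 writes@12]
I7: IS=19 RO=20 EX=25 WR=26  [struct: FPMUL busy until I5 writes@18]
I8: IS=27 RO=28 EX=31 WR=32  [WAW R4: wait I7 write@26]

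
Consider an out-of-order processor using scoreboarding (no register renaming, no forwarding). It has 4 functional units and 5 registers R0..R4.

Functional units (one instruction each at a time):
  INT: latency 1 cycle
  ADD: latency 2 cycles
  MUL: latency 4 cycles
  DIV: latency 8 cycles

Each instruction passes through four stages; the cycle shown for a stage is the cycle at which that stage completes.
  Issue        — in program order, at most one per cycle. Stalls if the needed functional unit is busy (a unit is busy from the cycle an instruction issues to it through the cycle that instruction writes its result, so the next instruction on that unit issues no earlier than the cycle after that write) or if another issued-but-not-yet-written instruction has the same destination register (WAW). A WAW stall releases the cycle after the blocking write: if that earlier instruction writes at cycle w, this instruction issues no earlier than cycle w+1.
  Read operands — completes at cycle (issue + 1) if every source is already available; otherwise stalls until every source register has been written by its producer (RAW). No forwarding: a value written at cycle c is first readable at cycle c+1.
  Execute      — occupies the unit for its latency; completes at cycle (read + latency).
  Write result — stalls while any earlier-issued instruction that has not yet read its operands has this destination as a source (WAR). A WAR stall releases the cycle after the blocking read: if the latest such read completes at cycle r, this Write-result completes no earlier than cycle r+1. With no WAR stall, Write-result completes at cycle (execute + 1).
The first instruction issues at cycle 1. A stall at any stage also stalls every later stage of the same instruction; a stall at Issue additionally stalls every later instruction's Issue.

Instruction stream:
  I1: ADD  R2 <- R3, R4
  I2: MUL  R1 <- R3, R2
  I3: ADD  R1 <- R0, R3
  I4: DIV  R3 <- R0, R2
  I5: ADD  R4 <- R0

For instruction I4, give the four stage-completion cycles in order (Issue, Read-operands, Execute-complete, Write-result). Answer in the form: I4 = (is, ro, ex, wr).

I4 = (13, 14, 22, 23)

I1: IS=1 RO=2 EX=4 WR=5
I2: IS=2 RO=6 EX=10 WR=11  [RAW R2: wait I1 write@5]
I3: IS=12 RO=13 EX=15 WR=16  [WAW R1: wait I2 write@11]
I4: IS=13 RO=14 EX=22 WR=23
I5: IS=17 RO=18 EX=20 WR=21  [struct: ADD busy until I3 writes@16]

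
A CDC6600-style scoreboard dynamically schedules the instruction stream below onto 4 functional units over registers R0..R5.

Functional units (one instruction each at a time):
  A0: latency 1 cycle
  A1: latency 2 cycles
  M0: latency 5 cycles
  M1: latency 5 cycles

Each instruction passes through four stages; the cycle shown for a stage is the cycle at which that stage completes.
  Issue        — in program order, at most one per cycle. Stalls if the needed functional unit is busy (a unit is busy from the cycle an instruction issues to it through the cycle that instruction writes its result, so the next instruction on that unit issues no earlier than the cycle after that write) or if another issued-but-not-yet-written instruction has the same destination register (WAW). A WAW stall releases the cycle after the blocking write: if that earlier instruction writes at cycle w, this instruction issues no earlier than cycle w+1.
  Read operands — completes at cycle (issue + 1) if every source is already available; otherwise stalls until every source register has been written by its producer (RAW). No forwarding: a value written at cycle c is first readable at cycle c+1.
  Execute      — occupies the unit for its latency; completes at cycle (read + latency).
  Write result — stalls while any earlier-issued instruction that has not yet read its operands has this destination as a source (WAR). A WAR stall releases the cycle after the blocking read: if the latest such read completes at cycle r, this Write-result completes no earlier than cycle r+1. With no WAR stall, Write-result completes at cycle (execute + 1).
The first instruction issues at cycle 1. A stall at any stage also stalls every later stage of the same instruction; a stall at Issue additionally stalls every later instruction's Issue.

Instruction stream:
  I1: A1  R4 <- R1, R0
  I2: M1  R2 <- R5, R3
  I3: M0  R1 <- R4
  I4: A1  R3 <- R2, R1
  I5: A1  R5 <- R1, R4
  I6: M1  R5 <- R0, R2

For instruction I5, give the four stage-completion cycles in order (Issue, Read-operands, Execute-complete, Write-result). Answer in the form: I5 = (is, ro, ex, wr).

[1] I1 issues→A1
[2] I1 reads | I2 issues→M1
[3] I2 reads | I3 issues→M0
[4] I1 exec-done
[5] I1 writes R4
[6] I3 reads | I4 issues→A1
[8] I2 exec-done
[9] I2 writes R2
[11] I3 exec-done
[12] I3 writes R1
[13] I4 reads
[15] I4 exec-done
[16] I4 writes R3
[17] I5 issues→A1
[18] I5 reads
[20] I5 exec-done
[21] I5 writes R5
[22] I6 issues→M1
[23] I6 reads
[28] I6 exec-done
[29] I6 writes R5

I5 = (17, 18, 20, 21)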